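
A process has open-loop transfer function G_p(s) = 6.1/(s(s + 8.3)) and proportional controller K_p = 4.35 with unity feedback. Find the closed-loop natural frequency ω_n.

ω_n = 5.15 rad/s

1 + K_p·G_p(s) = 0 gives s² + 8.3s + 26.53 = 0.
Matching s² + 2ζω_n s + ω_n²: ω_n = √26.53 = 5.151 rad/s and 2ζω_n = 8.3, so ζ = 8.3/(2·5.151) = 0.806.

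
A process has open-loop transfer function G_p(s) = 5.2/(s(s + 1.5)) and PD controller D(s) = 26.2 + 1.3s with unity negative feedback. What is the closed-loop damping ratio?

Forward path: (26.2 + 1.3s)·5.2/(s(s+1.5)). The closed-loop characteristic equation is s² + (1.5 + 5.2·1.3)s + 5.2·26.2 = 0.
That is s² + 8.26s + 136.2 = 0, so ω_n = 11.67 rad/s and ζ = 8.26/(2·11.67) = 0.3538.

ζ = 0.354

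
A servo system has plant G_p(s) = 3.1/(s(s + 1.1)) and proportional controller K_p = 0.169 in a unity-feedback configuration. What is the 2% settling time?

T_s ≈ 7.27 s

From 1 + K_pG_p(s) = 0: s² + 1.1s + 0.5239 = 0 ⇒ ω_n = 0.7238, ζ = 0.7599.
2% settling time T_s ≈ 4/(ζω_n) = 4/0.55 = 7.27 s.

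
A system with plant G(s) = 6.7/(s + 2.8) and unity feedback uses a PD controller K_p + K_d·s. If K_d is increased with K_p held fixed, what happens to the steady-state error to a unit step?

K_d affects only the transient (the s-coefficient); the DC loop gain, and hence e_ss, depends only on K_p.

unchanged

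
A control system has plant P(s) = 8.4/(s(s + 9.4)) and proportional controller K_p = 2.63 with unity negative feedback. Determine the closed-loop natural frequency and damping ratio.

The closed-loop denominator is s(s+9.4) + 2.63·8.4 = s² + 9.4s + 22.09.
Matching s² + 2ζω_n s + ω_n²: ω_n = √22.09 = 4.7 rad/s and 2ζω_n = 9.4, so ζ = 9.4/(2·4.7) = 1.

ω_n = 4.7 rad/s, ζ = 1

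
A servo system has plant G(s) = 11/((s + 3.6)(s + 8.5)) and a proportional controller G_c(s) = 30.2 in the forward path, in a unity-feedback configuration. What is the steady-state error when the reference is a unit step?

The loop is type 0. Static position error constant K_pos = G_c(0)·G(0) = 30.2·0.3595 = 10.86.
Steady-state error to a unit step: e_ss = 1/(1+K_pos) = 1/11.86 = 0.0843.

0.0843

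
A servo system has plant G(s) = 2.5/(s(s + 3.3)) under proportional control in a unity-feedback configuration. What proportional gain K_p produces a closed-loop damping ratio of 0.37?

Closed-loop characteristic equation: s² + 3.3s + K_p·2.5 = 0.
So ω_n = √(2.5K_p) and 2ζω_n = 3.3, giving ζ = 3.3/(2√(2.5K_p)).
Setting ζ = 0.37: √(2.5K_p) = 3.3/(2·0.37) = 4.459, so K_p = 19.89/2.5 = 7.95.

K_p = 7.95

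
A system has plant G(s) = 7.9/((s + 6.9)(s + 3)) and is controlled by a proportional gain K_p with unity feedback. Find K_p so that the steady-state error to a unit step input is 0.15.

The loop is type 0, so e_ss(step) = 1/(1 + K_pos) with K_pos = K_p·G(0).
G(0) = 0.3816. Require 1/(1 + K_p·0.3816) = 0.15, so 1 + 0.3816·K_p = 6.667.
K_p = (6.667 − 1)/0.3816 = 14.8.

K_p = 14.8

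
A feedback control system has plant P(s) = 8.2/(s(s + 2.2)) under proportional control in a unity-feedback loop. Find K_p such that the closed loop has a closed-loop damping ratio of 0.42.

K_p = 0.837

Closed-loop characteristic equation: s² + 2.2s + K_p·8.2 = 0.
So ω_n = √(8.2K_p) and 2ζω_n = 2.2, giving ζ = 2.2/(2√(8.2K_p)).
Setting ζ = 0.42: √(8.2K_p) = 2.2/(2·0.42) = 2.619, so K_p = 6.859/8.2 = 0.837.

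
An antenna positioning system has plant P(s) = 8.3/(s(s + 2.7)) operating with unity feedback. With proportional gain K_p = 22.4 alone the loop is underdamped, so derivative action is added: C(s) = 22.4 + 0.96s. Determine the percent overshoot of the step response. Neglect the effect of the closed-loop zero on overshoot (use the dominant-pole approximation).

Forward path: (22.4 + 0.96s)·8.3/(s(s+2.7)). The closed-loop characteristic equation is s² + (2.7 + 8.3·0.96)s + 8.3·22.4 = 0.
That is s² + 10.67s + 185.9 = 0, so ω_n = 13.64 rad/s and ζ = 10.67/(2·13.64) = 0.3912.
%OS = 100·exp(−πζ/√(1−ζ²)) = 26.3%.

26.3%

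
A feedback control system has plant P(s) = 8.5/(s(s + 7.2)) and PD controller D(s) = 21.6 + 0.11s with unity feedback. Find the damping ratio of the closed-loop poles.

Forward path: (21.6 + 0.11s)·8.5/(s(s+7.2)). The closed-loop characteristic equation is s² + (7.2 + 8.5·0.11)s + 8.5·21.6 = 0.
That is s² + 8.135s + 183.6 = 0, so ω_n = 13.55 rad/s and ζ = 8.135/(2·13.55) = 0.3002.

ζ = 0.3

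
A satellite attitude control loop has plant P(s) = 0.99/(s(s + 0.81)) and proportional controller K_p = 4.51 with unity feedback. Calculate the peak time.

The closed-loop denominator s² + 0.81s + 4.465 gives ω_n = √4.465 = 2.113 and ζ = 0.81/(2ω_n) = 0.1917.
Damped frequency ω_d = ω_n√(1−ζ²) = 2.074 rad/s, so peak time T_p = π/ω_d = 1.51 s.

T_p = 1.51 s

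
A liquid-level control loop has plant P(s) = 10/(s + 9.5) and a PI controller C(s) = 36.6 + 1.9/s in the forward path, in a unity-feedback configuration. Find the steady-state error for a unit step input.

0

The open loop C(s)P(s) has a pole at the origin (type 1), so the static position error constant is infinite and e_ss = 1/(1+∞) = 0.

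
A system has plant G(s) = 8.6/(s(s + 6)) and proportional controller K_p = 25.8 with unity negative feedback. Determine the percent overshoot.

From 1 + K_pG(s) = 0: s² + 6s + 221.9 = 0 ⇒ ω_n = 14.9, ζ = 0.2014.
%OS = 100·exp(−πζ/√(1−ζ²)) = 100·exp(−π·0.2014/√0.9594) = 52.4%.

52.4%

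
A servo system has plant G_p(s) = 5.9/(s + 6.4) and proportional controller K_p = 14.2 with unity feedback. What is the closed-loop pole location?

Closed-loop transfer function: T(s) = K_p·G_p(s)/(1 + K_p·G_p(s)) = 83.78/(s + 6.4 + 83.78) = 83.78/(s + 90.18).
The closed-loop pole is at s = −90.18.

s = -90.18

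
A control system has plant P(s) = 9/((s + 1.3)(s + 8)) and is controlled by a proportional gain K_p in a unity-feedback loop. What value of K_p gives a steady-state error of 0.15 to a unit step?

The loop is type 0, so e_ss(step) = 1/(1 + K_pos) with K_pos = K_p·P(0).
P(0) = 0.8654. Require 1/(1 + K_p·0.8654) = 0.15, so 1 + 0.8654·K_p = 6.667.
K_p = (6.667 − 1)/0.8654 = 6.55.

K_p = 6.55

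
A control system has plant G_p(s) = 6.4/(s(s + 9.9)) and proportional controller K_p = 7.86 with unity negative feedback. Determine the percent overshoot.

The closed-loop denominator s² + 9.9s + 50.3 gives ω_n = √50.3 = 7.093 and ζ = 9.9/(2ω_n) = 0.6979.
%OS = 100·exp(−πζ/√(1−ζ²)) = 100·exp(−π·0.6979/√0.5129) = 4.68%.

4.68%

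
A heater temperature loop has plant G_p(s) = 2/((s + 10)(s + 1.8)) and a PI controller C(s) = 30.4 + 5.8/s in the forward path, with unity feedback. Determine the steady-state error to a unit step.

The open loop C(s)G_p(s) has a pole at the origin (type 1), so the static position error constant is infinite and e_ss = 1/(1+∞) = 0.

0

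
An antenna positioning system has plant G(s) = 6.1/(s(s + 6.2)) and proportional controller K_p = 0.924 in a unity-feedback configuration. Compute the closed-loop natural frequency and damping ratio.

ω_n = 2.37 rad/s, ζ = 1.31

The closed-loop denominator is s(s+6.2) + 0.924·6.1 = s² + 6.2s + 5.636.
So ω_n² = 5.636 ⇒ ω_n = 2.374 rad/s, and ζ = 6.2/(2ω_n) = 1.31.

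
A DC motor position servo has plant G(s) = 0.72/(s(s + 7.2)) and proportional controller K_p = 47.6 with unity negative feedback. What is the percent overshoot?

The closed-loop denominator s² + 7.2s + 34.27 gives ω_n = √34.27 = 5.854 and ζ = 7.2/(2ω_n) = 0.6149.
%OS = 100·exp(−πζ/√(1−ζ²)) = 100·exp(−π·0.6149/√0.6218) = 8.63%.

8.63%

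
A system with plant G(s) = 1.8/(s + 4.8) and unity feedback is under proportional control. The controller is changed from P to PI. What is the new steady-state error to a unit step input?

0

The integrator makes K_pos = lim_{s→0} C(s)G(s) infinite, so e_ss = 1/(1+K_pos) = 0.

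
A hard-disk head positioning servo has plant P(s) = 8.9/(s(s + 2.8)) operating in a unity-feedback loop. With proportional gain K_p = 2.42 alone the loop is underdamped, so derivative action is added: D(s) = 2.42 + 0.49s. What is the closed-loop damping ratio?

Forward path: (2.42 + 0.49s)·8.9/(s(s+2.8)). The closed-loop characteristic equation is s² + (2.8 + 8.9·0.49)s + 8.9·2.42 = 0.
That is s² + 7.161s + 21.54 = 0, so ω_n = 4.641 rad/s and ζ = 7.161/(2·4.641) = 0.7715.

ζ = 0.772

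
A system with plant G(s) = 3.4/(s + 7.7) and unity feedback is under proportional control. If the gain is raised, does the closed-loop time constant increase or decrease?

Closed-loop pole is at s = −(7.7+K_p·3.4); larger K_p moves it further left, so τ = 1/(7.7+K_p·3.4) decreases.

decrease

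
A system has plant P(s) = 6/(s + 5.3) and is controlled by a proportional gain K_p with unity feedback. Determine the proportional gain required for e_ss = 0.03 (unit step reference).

For a type-0 loop with proportional control, e_ss = 1/(1 + K_p·P(0)).
P(0) = 1.132. Require 1/(1 + K_p·1.132) = 0.03, so 1 + 1.132·K_p = 33.33.
K_p = (33.33 − 1)/1.132 = 28.6.

K_p = 28.6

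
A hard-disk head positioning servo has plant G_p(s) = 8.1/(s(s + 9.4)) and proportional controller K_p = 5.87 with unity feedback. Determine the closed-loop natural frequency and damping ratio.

ω_n = 6.9 rad/s, ζ = 0.682

1 + K_p·G_p(s) = 0 gives s² + 9.4s + 47.55 = 0.
Matching s² + 2ζω_n s + ω_n²: ω_n = √47.55 = 6.895 rad/s and 2ζω_n = 9.4, so ζ = 9.4/(2·6.895) = 0.682.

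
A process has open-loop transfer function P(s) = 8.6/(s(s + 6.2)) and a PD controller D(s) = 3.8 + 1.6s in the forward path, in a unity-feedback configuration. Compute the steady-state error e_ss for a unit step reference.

0

The open loop D(s)P(s) has a pole at the origin (type 1), so the static position error constant is infinite and e_ss = 1/(1+∞) = 0.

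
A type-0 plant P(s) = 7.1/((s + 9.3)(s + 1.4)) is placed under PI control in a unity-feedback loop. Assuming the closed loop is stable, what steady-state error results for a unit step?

0

The PI controller's integrator makes the forward path type 1, so e_ss to a step is zero.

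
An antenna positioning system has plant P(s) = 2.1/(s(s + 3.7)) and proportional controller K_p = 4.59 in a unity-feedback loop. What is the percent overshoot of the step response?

9.72%

Closed-loop characteristic equation: s² + 3.7s + 9.639 = 0, so ω_n = 3.105 rad/s and ζ = 3.7/(2·3.105) = 0.5959.
%OS = 100·exp(−πζ/√(1−ζ²)) = 100·exp(−π·0.5959/√0.6449) = 9.72%.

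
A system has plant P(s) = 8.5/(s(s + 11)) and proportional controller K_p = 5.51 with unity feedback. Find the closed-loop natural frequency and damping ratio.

ω_n = 6.84 rad/s, ζ = 0.804

1 + K_p·P(s) = 0 gives s² + 11s + 46.84 = 0.
Matching s² + 2ζω_n s + ω_n²: ω_n = √46.84 = 6.844 rad/s and 2ζω_n = 11, so ζ = 11/(2·6.844) = 0.804.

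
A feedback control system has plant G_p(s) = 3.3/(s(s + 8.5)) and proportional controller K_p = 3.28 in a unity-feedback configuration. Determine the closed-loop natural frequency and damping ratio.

The closed-loop denominator is s(s+8.5) + 3.28·3.3 = s² + 8.5s + 10.82.
Matching s² + 2ζω_n s + ω_n²: ω_n = √10.82 = 3.29 rad/s and 2ζω_n = 8.5, so ζ = 8.5/(2·3.29) = 1.29.

ω_n = 3.29 rad/s, ζ = 1.29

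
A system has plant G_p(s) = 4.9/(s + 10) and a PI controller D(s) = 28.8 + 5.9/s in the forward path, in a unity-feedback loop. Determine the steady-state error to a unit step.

The open loop D(s)G_p(s) has a pole at the origin (type 1), so the static position error constant is infinite and e_ss = 1/(1+∞) = 0.

0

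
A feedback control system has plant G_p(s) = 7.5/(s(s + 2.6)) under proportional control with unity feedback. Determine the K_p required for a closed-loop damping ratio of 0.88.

Closed-loop characteristic equation: s² + 2.6s + K_p·7.5 = 0.
So ω_n = √(7.5K_p) and 2ζω_n = 2.6, giving ζ = 2.6/(2√(7.5K_p)).
Setting ζ = 0.88: √(7.5K_p) = 2.6/(2·0.88) = 1.477, so K_p = 2.182/7.5 = 0.291.

K_p = 0.291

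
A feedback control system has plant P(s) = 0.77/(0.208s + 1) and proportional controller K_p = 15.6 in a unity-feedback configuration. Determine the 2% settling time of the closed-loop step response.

T_s ≈ 0.0639 s

Closed loop: T(s) = K_p·P/(1+K_p·P) = 12.01/(0.208s + 1 + 12.01), with pole at s = −(1 + 12.01)/0.208 = −62.56.
τ = 1/62.56 = 0.01599 s, so 2% settling time ≈ 4τ = 0.0639 s.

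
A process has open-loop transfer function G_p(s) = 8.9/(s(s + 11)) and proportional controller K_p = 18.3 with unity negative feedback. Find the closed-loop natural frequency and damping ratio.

The closed-loop denominator is s(s+11) + 18.3·8.9 = s² + 11s + 162.9.
So ω_n² = 162.9 ⇒ ω_n = 12.76 rad/s, and ζ = 11/(2ω_n) = 0.431.

ω_n = 12.8 rad/s, ζ = 0.431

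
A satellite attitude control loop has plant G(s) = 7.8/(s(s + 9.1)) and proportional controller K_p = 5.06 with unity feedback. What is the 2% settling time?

From 1 + K_pG(s) = 0: s² + 9.1s + 39.47 = 0 ⇒ ω_n = 6.282, ζ = 0.7243.
2% settling time T_s ≈ 4/(ζω_n) = 4/4.55 = 0.879 s.

T_s ≈ 0.879 s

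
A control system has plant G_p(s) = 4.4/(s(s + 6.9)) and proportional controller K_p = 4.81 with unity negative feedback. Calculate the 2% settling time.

T_s ≈ 1.16 s

The closed-loop denominator s² + 6.9s + 21.16 gives ω_n = √21.16 = 4.6 and ζ = 6.9/(2ω_n) = 0.7499.
2% settling time T_s ≈ 4/(ζω_n) = 4/3.45 = 1.16 s.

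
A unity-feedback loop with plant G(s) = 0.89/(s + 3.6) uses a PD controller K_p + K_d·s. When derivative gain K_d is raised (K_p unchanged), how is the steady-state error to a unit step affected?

K_d affects only the transient (the s-coefficient); the DC loop gain, and hence e_ss, depends only on K_p.

unchanged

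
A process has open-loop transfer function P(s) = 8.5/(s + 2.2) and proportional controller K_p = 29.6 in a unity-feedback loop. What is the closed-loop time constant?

Closed-loop transfer function: T(s) = K_p·P(s)/(1 + K_p·P(s)) = 251.6/(s + 2.2 + 251.6) = 251.6/(s + 253.8).
Time constant τ = 1/253.8 = 0.00394 s.

τ = 0.00394 s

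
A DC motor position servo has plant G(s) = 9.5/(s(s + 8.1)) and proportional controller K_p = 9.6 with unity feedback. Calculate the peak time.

From 1 + K_pG(s) = 0: s² + 8.1s + 91.2 = 0 ⇒ ω_n = 9.55, ζ = 0.4241.
Damped frequency ω_d = ω_n√(1−ζ²) = 8.649 rad/s, so peak time T_p = π/ω_d = 0.363 s.

T_p = 0.363 s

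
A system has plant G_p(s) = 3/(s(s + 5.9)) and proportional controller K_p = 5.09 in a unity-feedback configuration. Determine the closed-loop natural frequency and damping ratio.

With unity feedback the closed-loop characteristic equation is s² + 5.9s + 5.09·3 = s² + 5.9s + 15.27 = 0.
Matching s² + 2ζω_n s + ω_n²: ω_n = √15.27 = 3.908 rad/s and 2ζω_n = 5.9, so ζ = 5.9/(2·3.908) = 0.755.

ω_n = 3.91 rad/s, ζ = 0.755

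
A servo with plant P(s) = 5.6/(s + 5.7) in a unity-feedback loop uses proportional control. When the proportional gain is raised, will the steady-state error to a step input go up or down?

decrease

e_ss = 1/(1 + K_p·P(0)); a larger K_p raises the denominator, so e_ss decreases.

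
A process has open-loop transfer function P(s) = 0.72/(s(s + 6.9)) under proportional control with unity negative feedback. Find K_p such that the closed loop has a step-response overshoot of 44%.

From %OS = 100·exp(−πζ/√(1−ζ²)) = 44%, ζ = −ln(0.44)/√(π²+ln²(0.44)) = 0.2528.
Characteristic equation s² + 6.9s + 0.72K_p = 0 gives ζ = 6.9/(2√(0.72K_p)).
Setting ζ = 0.2528: √(0.72K_p) = 6.9/(2·0.2528) = 13.65, so K_p = 186.2/0.72 = 259.

K_p = 259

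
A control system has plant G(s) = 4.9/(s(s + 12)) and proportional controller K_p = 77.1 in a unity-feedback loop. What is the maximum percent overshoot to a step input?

36.1%

From 1 + K_pG(s) = 0: s² + 12s + 377.8 = 0 ⇒ ω_n = 19.44, ζ = 0.3087.
%OS = 100·exp(−πζ/√(1−ζ²)) = 100·exp(−π·0.3087/√0.9047) = 36.1%.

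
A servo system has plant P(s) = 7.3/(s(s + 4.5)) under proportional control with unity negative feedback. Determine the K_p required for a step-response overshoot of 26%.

K_p = 4.47

From %OS = 100·exp(−πζ/√(1−ζ²)) = 26%, ζ = −ln(0.26)/√(π²+ln²(0.26)) = 0.3941.
Characteristic equation s² + 4.5s + 7.3K_p = 0 gives ζ = 4.5/(2√(7.3K_p)).
Setting ζ = 0.3941: √(7.3K_p) = 4.5/(2·0.3941) = 5.709, so K_p = 32.6/7.3 = 4.47.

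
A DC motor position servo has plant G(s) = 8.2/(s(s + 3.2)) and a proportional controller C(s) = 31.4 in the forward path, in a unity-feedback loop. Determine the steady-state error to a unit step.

The open loop C(s)G(s) has a pole at the origin (type 1), so the static position error constant is infinite and e_ss = 1/(1+∞) = 0.

0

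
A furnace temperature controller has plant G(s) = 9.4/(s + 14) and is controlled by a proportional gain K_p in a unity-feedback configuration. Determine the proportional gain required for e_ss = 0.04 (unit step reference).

The loop is type 0, so e_ss(step) = 1/(1 + K_pos) with K_pos = K_p·G(0).
G(0) = 0.6714. Require 1/(1 + K_p·0.6714) = 0.04, so 1 + 0.6714·K_p = 25.
K_p = (25 − 1)/0.6714 = 35.7.

K_p = 35.7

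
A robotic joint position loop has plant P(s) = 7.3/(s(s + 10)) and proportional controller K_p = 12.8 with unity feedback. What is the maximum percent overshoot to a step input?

From 1 + K_pP(s) = 0: s² + 10s + 93.44 = 0 ⇒ ω_n = 9.666, ζ = 0.5173.
%OS = 100·exp(−πζ/√(1−ζ²)) = 100·exp(−π·0.5173/√0.7324) = 15%.

15%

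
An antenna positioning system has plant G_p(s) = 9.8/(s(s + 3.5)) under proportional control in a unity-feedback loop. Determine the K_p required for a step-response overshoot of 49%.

From %OS = 100·exp(−πζ/√(1−ζ²)) = 49%, ζ = −ln(0.49)/√(π²+ln²(0.49)) = 0.2214.
Characteristic equation s² + 3.5s + 9.8K_p = 0 gives ζ = 3.5/(2√(9.8K_p)).
Setting ζ = 0.2214: √(9.8K_p) = 3.5/(2·0.2214) = 7.903, so K_p = 62.46/9.8 = 6.37.

K_p = 6.37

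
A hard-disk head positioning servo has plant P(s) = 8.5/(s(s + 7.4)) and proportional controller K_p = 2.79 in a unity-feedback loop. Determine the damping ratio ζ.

ζ = 0.76

With unity feedback the closed-loop characteristic equation is s² + 7.4s + 2.79·8.5 = s² + 7.4s + 23.71 = 0.
Matching s² + 2ζω_n s + ω_n²: ω_n = √23.71 = 4.87 rad/s and 2ζω_n = 7.4, so ζ = 7.4/(2·4.87) = 0.76.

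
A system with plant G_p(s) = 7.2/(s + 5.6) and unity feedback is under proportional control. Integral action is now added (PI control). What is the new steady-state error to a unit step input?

Adding integral action puts a pole at s = 0 in the forward path, raising the system type to 1; a type-1 loop has zero steady-state error to a step.

0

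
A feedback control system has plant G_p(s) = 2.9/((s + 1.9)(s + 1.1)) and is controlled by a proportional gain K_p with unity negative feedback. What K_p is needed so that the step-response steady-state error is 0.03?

The loop is type 0, so e_ss(step) = 1/(1 + K_pos) with K_pos = K_p·G_p(0).
G_p(0) = 1.388. Require 1/(1 + K_p·1.388) = 0.03, so 1 + 1.388·K_p = 33.33.
K_p = (33.33 − 1)/1.388 = 23.3.

K_p = 23.3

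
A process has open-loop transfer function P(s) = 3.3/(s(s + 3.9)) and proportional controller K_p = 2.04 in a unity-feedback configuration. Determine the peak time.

T_p = 1.84 s

From 1 + K_pP(s) = 0: s² + 3.9s + 6.732 = 0 ⇒ ω_n = 2.595, ζ = 0.7516.
Damped frequency ω_d = ω_n√(1−ζ²) = 1.712 rad/s, so peak time T_p = π/ω_d = 1.84 s.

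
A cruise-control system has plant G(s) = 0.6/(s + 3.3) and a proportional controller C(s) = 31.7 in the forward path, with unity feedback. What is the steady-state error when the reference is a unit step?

The loop is type 0. Static position error constant K_pos = C(0)·G(0) = 31.7·0.1818 = 5.764.
Steady-state error to a unit step: e_ss = 1/(1+K_pos) = 1/6.764 = 0.148.

0.148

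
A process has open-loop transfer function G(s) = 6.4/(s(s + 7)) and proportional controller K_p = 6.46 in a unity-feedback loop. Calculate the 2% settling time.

From 1 + K_pG(s) = 0: s² + 7s + 41.34 = 0 ⇒ ω_n = 6.43, ζ = 0.5443.
2% settling time T_s ≈ 4/(ζω_n) = 4/3.5 = 1.14 s.

T_s ≈ 1.14 s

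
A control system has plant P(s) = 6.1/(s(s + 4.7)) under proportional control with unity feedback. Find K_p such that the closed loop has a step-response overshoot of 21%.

K_p = 4.57

From %OS = 100·exp(−πζ/√(1−ζ²)) = 21%, ζ = −ln(0.21)/√(π²+ln²(0.21)) = 0.4449.
Characteristic equation s² + 4.7s + 6.1K_p = 0 gives ζ = 4.7/(2√(6.1K_p)).
Setting ζ = 0.4449: √(6.1K_p) = 4.7/(2·0.4449) = 5.282, so K_p = 27.9/6.1 = 4.57.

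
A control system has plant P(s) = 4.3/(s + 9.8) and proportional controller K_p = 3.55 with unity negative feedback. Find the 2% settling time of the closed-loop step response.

T_s ≈ 0.16 s

Closed-loop transfer function: T(s) = K_p·P(s)/(1 + K_p·P(s)) = 15.26/(s + 9.8 + 15.26) = 15.26/(s + 25.06).
Time constant τ = 1/25.06 = 0.0399 s, so the 2% settling time is about 4τ = 0.16 s.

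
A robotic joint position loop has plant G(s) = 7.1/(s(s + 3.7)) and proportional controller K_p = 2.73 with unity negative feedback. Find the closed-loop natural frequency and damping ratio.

With unity feedback the closed-loop characteristic equation is s² + 3.7s + 2.73·7.1 = s² + 3.7s + 19.38 = 0.
So ω_n² = 19.38 ⇒ ω_n = 4.403 rad/s, and ζ = 3.7/(2ω_n) = 0.42.

ω_n = 4.4 rad/s, ζ = 0.42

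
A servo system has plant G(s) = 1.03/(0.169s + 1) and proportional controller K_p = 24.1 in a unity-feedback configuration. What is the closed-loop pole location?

s = -152.8

Closed loop: T(s) = K_p·G/(1+K_p·G) = 24.82/(0.169s + 1 + 24.82), with pole at s = −(1 + 24.82)/0.169 = −152.8.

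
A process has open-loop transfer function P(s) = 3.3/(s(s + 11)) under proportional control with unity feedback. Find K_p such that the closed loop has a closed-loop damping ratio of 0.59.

K_p = 26.3

Closed-loop characteristic equation: s² + 11s + K_p·3.3 = 0.
So ω_n = √(3.3K_p) and 2ζω_n = 11, giving ζ = 11/(2√(3.3K_p)).
Setting ζ = 0.59: √(3.3K_p) = 11/(2·0.59) = 9.322, so K_p = 86.9/3.3 = 26.3.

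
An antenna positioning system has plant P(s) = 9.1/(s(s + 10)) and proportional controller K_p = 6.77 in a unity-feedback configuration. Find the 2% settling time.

T_s ≈ 0.8 s

From 1 + K_pP(s) = 0: s² + 10s + 61.61 = 0 ⇒ ω_n = 7.849, ζ = 0.637.
2% settling time T_s ≈ 4/(ζω_n) = 4/5 = 0.8 s.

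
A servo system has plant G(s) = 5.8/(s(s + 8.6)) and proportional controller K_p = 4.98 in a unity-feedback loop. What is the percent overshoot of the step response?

1.51%

Closed-loop characteristic equation: s² + 8.6s + 28.88 = 0, so ω_n = 5.374 rad/s and ζ = 8.6/(2·5.374) = 0.8001.
%OS = 100·exp(−πζ/√(1−ζ²)) = 100·exp(−π·0.8001/√0.3599) = 1.51%.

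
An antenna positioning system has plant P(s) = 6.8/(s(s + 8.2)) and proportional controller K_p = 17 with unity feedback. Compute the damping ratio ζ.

ζ = 0.381

With unity feedback the closed-loop characteristic equation is s² + 8.2s + 17·6.8 = s² + 8.2s + 115.6 = 0.
So ω_n² = 115.6 ⇒ ω_n = 10.75 rad/s, and ζ = 8.2/(2ω_n) = 0.381.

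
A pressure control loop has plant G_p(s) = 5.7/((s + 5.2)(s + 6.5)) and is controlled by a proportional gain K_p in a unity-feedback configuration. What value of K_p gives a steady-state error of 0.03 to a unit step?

Steady-state error for a unit step on this type-0 loop is 1/(1 + K_p·G_p(0)).
G_p(0) = 0.1686. Require 1/(1 + K_p·0.1686) = 0.03, so 1 + 0.1686·K_p = 33.33.
K_p = (33.33 − 1)/0.1686 = 192.

K_p = 192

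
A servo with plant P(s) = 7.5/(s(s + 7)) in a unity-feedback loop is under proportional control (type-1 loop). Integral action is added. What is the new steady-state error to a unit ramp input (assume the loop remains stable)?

The integrator raises the loop to type 2, so K_v → ∞ and e_ss to a ramp is zero.

0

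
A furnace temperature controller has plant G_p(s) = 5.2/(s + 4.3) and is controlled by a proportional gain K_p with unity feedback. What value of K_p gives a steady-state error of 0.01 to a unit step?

Steady-state error for a unit step on this type-0 loop is 1/(1 + K_p·G_p(0)).
G_p(0) = 1.209. Require 1/(1 + K_p·1.209) = 0.01, so 1 + 1.209·K_p = 100.
K_p = (100 − 1)/1.209 = 81.9.

K_p = 81.9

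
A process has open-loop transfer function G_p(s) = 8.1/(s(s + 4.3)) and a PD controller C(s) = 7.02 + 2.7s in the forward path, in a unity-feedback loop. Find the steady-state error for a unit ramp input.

0.0756

The loop has one pole at the origin (type 1). Velocity error constant K_v = lim_{s→0} s·C(s)G_p(s) = 7.02·8.1/4.3 = 13.22.
Steady-state error to a unit ramp: e_ss = 1/K_v = 0.0756.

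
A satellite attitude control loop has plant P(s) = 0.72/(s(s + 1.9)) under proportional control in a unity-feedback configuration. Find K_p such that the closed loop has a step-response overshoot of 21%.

K_p = 6.33

From %OS = 100·exp(−πζ/√(1−ζ²)) = 21%, ζ = −ln(0.21)/√(π²+ln²(0.21)) = 0.4449.
Characteristic equation s² + 1.9s + 0.72K_p = 0 gives ζ = 1.9/(2√(0.72K_p)).
Setting ζ = 0.4449: √(0.72K_p) = 1.9/(2·0.4449) = 2.135, so K_p = 4.56/0.72 = 6.33.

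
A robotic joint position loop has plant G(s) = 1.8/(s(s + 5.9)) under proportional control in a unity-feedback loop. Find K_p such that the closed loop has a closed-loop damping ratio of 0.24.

Closed-loop characteristic equation: s² + 5.9s + K_p·1.8 = 0.
So ω_n = √(1.8K_p) and 2ζω_n = 5.9, giving ζ = 5.9/(2√(1.8K_p)).
Setting ζ = 0.24: √(1.8K_p) = 5.9/(2·0.24) = 12.29, so K_p = 151.1/1.8 = 83.9.

K_p = 83.9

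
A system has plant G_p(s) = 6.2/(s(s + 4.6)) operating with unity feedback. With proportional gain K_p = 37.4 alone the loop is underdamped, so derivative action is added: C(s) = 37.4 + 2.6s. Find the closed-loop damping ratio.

Forward path: (37.4 + 2.6s)·6.2/(s(s+4.6)). The closed-loop characteristic equation is s² + (4.6 + 6.2·2.6)s + 6.2·37.4 = 0.
That is s² + 20.72s + 231.9 = 0, so ω_n = 15.23 rad/s and ζ = 20.72/(2·15.23) = 0.6803.

ζ = 0.68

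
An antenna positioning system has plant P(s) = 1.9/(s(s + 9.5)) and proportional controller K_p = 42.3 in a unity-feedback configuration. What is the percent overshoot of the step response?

14%

Closed-loop characteristic equation: s² + 9.5s + 80.37 = 0, so ω_n = 8.965 rad/s and ζ = 9.5/(2·8.965) = 0.5298.
%OS = 100·exp(−πζ/√(1−ζ²)) = 100·exp(−π·0.5298/√0.7193) = 14%.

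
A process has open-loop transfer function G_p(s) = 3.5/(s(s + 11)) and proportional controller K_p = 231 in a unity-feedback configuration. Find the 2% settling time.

T_s ≈ 0.727 s

From 1 + K_pG_p(s) = 0: s² + 11s + 808.5 = 0 ⇒ ω_n = 28.43, ζ = 0.1934.
2% settling time T_s ≈ 4/(ζω_n) = 4/5.5 = 0.727 s.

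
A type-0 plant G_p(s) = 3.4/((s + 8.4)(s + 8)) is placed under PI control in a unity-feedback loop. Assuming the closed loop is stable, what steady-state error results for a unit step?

The PI controller's integrator makes the forward path type 1, so e_ss to a step is zero.

0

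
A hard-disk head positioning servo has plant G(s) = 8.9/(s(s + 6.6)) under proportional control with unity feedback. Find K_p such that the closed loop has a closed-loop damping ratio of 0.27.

K_p = 16.8

Closed-loop characteristic equation: s² + 6.6s + K_p·8.9 = 0.
So ω_n = √(8.9K_p) and 2ζω_n = 6.6, giving ζ = 6.6/(2√(8.9K_p)).
Setting ζ = 0.27: √(8.9K_p) = 6.6/(2·0.27) = 12.22, so K_p = 149.4/8.9 = 16.8.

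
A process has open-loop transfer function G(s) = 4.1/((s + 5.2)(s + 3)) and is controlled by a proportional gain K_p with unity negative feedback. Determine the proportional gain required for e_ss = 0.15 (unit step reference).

K_p = 21.6

Steady-state error for a unit step on this type-0 loop is 1/(1 + K_p·G(0)).
G(0) = 0.2628. Require 1/(1 + K_p·0.2628) = 0.15, so 1 + 0.2628·K_p = 6.667.
K_p = (6.667 − 1)/0.2628 = 21.6.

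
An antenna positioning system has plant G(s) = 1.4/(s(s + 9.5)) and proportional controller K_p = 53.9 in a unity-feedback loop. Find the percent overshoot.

Closed-loop characteristic equation: s² + 9.5s + 75.46 = 0, so ω_n = 8.687 rad/s and ζ = 9.5/(2·8.687) = 0.5468.
%OS = 100·exp(−πζ/√(1−ζ²)) = 100·exp(−π·0.5468/√0.701) = 12.9%.

12.9%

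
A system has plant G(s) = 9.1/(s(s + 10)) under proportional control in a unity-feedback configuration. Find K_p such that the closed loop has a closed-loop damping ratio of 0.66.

Closed-loop characteristic equation: s² + 10s + K_p·9.1 = 0.
So ω_n = √(9.1K_p) and 2ζω_n = 10, giving ζ = 10/(2√(9.1K_p)).
Setting ζ = 0.66: √(9.1K_p) = 10/(2·0.66) = 7.576, so K_p = 57.39/9.1 = 6.31.

K_p = 6.31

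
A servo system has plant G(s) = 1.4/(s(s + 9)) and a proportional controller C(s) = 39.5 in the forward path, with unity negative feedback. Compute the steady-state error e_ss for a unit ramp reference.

0.163

The loop has one pole at the origin (type 1). Velocity error constant K_v = lim_{s→0} s·C(s)G(s) = 39.5·1.4/9 = 6.144.
Steady-state error to a unit ramp: e_ss = 1/K_v = 0.163.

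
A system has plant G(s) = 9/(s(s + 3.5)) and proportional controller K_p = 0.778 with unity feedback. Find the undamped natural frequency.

1 + K_p·G(s) = 0 gives s² + 3.5s + 7.002 = 0.
Matching s² + 2ζω_n s + ω_n²: ω_n = √7.002 = 2.646 rad/s and 2ζω_n = 3.5, so ζ = 3.5/(2·2.646) = 0.661.

ω_n = 2.65 rad/s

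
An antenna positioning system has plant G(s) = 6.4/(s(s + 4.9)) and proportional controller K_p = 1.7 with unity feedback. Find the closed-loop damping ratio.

With unity feedback the closed-loop characteristic equation is s² + 4.9s + 1.7·6.4 = s² + 4.9s + 10.88 = 0.
So ω_n² = 10.88 ⇒ ω_n = 3.298 rad/s, and ζ = 4.9/(2ω_n) = 0.743.

ζ = 0.743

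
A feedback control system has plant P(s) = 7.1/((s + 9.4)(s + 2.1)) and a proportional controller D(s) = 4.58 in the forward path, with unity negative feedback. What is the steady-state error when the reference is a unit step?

The loop is type 0. Static position error constant K_pos = D(0)·P(0) = 4.58·0.3597 = 1.647.
Steady-state error to a unit step: e_ss = 1/(1+K_pos) = 1/2.647 = 0.378.

0.378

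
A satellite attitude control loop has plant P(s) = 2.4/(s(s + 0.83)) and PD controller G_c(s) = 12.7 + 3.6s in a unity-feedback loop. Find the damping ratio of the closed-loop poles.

Forward path: (12.7 + 3.6s)·2.4/(s(s+0.83)). The closed-loop characteristic equation is s² + (0.83 + 2.4·3.6)s + 2.4·12.7 = 0.
That is s² + 9.47s + 30.48 = 0, so ω_n = 5.521 rad/s and ζ = 9.47/(2·5.521) = 0.8577.

ζ = 0.858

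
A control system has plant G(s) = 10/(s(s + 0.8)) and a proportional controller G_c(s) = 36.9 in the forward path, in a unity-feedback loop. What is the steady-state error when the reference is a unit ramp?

The loop has one pole at the origin (type 1). Velocity error constant K_v = lim_{s→0} s·G_c(s)G(s) = 36.9·10/0.8 = 461.2.
Steady-state error to a unit ramp: e_ss = 1/K_v = 0.00217.

0.00217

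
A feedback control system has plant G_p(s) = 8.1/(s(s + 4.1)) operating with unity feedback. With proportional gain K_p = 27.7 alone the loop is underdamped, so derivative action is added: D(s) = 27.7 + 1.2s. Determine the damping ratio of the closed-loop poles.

ζ = 0.461

Forward path: (27.7 + 1.2s)·8.1/(s(s+4.1)). The closed-loop characteristic equation is s² + (4.1 + 8.1·1.2)s + 8.1·27.7 = 0.
That is s² + 13.82s + 224.4 = 0, so ω_n = 14.98 rad/s and ζ = 13.82/(2·14.98) = 0.4613.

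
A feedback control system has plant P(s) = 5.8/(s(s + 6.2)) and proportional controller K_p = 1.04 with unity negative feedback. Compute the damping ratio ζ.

With unity feedback the closed-loop characteristic equation is s² + 6.2s + 1.04·5.8 = s² + 6.2s + 6.032 = 0.
So ω_n² = 6.032 ⇒ ω_n = 2.456 rad/s, and ζ = 6.2/(2ω_n) = 1.26.

ζ = 1.26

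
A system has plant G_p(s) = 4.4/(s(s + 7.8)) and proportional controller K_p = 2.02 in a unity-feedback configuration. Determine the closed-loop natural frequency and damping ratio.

1 + K_p·G_p(s) = 0 gives s² + 7.8s + 8.888 = 0.
Matching s² + 2ζω_n s + ω_n²: ω_n = √8.888 = 2.981 rad/s and 2ζω_n = 7.8, so ζ = 7.8/(2·2.981) = 1.31.

ω_n = 2.98 rad/s, ζ = 1.31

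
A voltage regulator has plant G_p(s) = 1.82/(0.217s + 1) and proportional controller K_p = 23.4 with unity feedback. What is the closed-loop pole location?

Closed loop: T(s) = K_p·G_p/(1+K_p·G_p) = 42.59/(0.217s + 1 + 42.59), with pole at s = −(1 + 42.59)/0.217 = −200.9.

s = -200.9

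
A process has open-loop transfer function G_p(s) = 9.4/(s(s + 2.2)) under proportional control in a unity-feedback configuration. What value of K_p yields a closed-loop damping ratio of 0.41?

K_p = 0.766

Closed-loop characteristic equation: s² + 2.2s + K_p·9.4 = 0.
So ω_n = √(9.4K_p) and 2ζω_n = 2.2, giving ζ = 2.2/(2√(9.4K_p)).
Setting ζ = 0.41: √(9.4K_p) = 2.2/(2·0.41) = 2.683, so K_p = 7.198/9.4 = 0.766.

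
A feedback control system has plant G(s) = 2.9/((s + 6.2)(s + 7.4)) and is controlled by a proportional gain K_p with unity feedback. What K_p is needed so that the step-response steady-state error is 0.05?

K_p = 301

For a type-0 loop with proportional control, e_ss = 1/(1 + K_p·G(0)).
G(0) = 0.06321. Require 1/(1 + K_p·0.06321) = 0.05, so 1 + 0.06321·K_p = 20.
K_p = (20 − 1)/0.06321 = 301.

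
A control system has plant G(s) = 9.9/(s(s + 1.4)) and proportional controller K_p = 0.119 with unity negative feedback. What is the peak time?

The closed-loop denominator s² + 1.4s + 1.178 gives ω_n = √1.178 = 1.085 and ζ = 1.4/(2ω_n) = 0.6449.
Damped frequency ω_d = ω_n√(1−ζ²) = 0.8295 rad/s, so peak time T_p = π/ω_d = 3.79 s.

T_p = 3.79 s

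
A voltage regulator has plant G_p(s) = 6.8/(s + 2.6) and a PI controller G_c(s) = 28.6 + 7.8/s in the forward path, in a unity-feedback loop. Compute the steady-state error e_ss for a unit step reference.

0

The open loop G_c(s)G_p(s) has a pole at the origin (type 1), so the static position error constant is infinite and e_ss = 1/(1+∞) = 0.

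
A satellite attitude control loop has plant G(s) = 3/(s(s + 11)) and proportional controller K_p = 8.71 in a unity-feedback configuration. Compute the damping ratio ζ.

ζ = 1.08

The closed-loop denominator is s(s+11) + 8.71·3 = s² + 11s + 26.13.
Matching s² + 2ζω_n s + ω_n²: ω_n = √26.13 = 5.112 rad/s and 2ζω_n = 11, so ζ = 11/(2·5.112) = 1.08.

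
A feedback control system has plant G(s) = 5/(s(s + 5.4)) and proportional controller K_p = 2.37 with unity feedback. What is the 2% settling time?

Closed-loop characteristic equation: s² + 5.4s + 11.85 = 0, so ω_n = 3.442 rad/s and ζ = 5.4/(2·3.442) = 0.7843.
2% settling time T_s ≈ 4/(ζω_n) = 4/2.7 = 1.48 s.

T_s ≈ 1.48 s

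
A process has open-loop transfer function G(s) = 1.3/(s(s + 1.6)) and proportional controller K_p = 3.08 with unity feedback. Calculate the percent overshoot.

Closed-loop characteristic equation: s² + 1.6s + 4.004 = 0, so ω_n = 2.001 rad/s and ζ = 1.6/(2·2.001) = 0.3998.
%OS = 100·exp(−πζ/√(1−ζ²)) = 100·exp(−π·0.3998/√0.8402) = 25.4%.

25.4%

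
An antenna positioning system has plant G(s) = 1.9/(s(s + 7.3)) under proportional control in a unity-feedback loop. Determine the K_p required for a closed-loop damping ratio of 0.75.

Closed-loop characteristic equation: s² + 7.3s + K_p·1.9 = 0.
So ω_n = √(1.9K_p) and 2ζω_n = 7.3, giving ζ = 7.3/(2√(1.9K_p)).
Setting ζ = 0.75: √(1.9K_p) = 7.3/(2·0.75) = 4.867, so K_p = 23.68/1.9 = 12.5.

K_p = 12.5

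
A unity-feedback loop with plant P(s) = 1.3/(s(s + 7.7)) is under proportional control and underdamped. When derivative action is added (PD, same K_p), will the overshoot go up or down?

decrease

The derivative term adds K·K_d to the s-coefficient of the characteristic equation, raising 2ζω_n while ω_n is unchanged; ζ increases, so overshoot decreases.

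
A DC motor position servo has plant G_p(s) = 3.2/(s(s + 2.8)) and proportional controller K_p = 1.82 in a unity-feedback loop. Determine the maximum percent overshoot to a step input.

10.7%

From 1 + K_pG_p(s) = 0: s² + 2.8s + 5.824 = 0 ⇒ ω_n = 2.413, ζ = 0.5801.
%OS = 100·exp(−πζ/√(1−ζ²)) = 100·exp(−π·0.5801/√0.6635) = 10.7%.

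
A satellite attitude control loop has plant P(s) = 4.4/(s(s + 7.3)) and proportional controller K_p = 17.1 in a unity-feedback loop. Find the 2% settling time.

From 1 + K_pP(s) = 0: s² + 7.3s + 75.24 = 0 ⇒ ω_n = 8.674, ζ = 0.4208.
2% settling time T_s ≈ 4/(ζω_n) = 4/3.65 = 1.1 s.

T_s ≈ 1.1 s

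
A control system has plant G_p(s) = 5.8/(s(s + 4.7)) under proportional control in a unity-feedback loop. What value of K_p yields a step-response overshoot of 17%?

K_p = 3.95

From %OS = 100·exp(−πζ/√(1−ζ²)) = 17%, ζ = −ln(0.17)/√(π²+ln²(0.17)) = 0.4913.
Characteristic equation s² + 4.7s + 5.8K_p = 0 gives ζ = 4.7/(2√(5.8K_p)).
Setting ζ = 0.4913: √(5.8K_p) = 4.7/(2·0.4913) = 4.783, so K_p = 22.88/5.8 = 3.95.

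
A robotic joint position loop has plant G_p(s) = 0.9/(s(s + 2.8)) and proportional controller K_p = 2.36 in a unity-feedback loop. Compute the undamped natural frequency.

With unity feedback the closed-loop characteristic equation is s² + 2.8s + 2.36·0.9 = s² + 2.8s + 2.124 = 0.
Matching s² + 2ζω_n s + ω_n²: ω_n = √2.124 = 1.457 rad/s and 2ζω_n = 2.8, so ζ = 2.8/(2·1.457) = 0.961.

ω_n = 1.46 rad/s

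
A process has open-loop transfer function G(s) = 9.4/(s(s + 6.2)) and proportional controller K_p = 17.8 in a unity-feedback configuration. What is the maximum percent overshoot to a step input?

46%

From 1 + K_pG(s) = 0: s² + 6.2s + 167.3 = 0 ⇒ ω_n = 12.94, ζ = 0.2397.
%OS = 100·exp(−πζ/√(1−ζ²)) = 100·exp(−π·0.2397/√0.9426) = 46%.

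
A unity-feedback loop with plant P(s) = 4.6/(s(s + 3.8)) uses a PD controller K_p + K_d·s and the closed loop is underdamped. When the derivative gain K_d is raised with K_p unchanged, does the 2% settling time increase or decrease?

Characteristic equation s² + (3.8 + 4.6K_d)s + 4.6K_p = 0: raising K_d increases ζω_n = (3.8+4.6K_d)/2 while the loop stays underdamped, so T_s ≈ 4/(ζω_n) decreases.

decrease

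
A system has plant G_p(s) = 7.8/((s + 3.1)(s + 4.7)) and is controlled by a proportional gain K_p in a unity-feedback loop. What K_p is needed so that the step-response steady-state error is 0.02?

K_p = 91.5

For a type-0 loop with proportional control, e_ss = 1/(1 + K_p·G_p(0)).
G_p(0) = 0.5353. Require 1/(1 + K_p·0.5353) = 0.02, so 1 + 0.5353·K_p = 50.
K_p = (50 − 1)/0.5353 = 91.5.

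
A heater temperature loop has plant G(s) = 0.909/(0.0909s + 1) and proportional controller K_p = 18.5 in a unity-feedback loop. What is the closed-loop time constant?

τ = 0.0051 s

Closed loop: T(s) = K_p·G/(1+K_p·G) = 16.82/(0.0909s + 1 + 16.82), with pole at s = −(1 + 16.82)/0.0909 = −196.
Closed-loop time constant τ = 1/196 = 0.0051 s.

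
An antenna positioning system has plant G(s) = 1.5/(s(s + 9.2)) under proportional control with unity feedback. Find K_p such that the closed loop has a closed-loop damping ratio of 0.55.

K_p = 46.6

Closed-loop characteristic equation: s² + 9.2s + K_p·1.5 = 0.
So ω_n = √(1.5K_p) and 2ζω_n = 9.2, giving ζ = 9.2/(2√(1.5K_p)).
Setting ζ = 0.55: √(1.5K_p) = 9.2/(2·0.55) = 8.364, so K_p = 69.95/1.5 = 46.6.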